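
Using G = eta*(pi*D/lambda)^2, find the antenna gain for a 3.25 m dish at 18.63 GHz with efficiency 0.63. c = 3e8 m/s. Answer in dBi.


lambda = c/f = 3e8 / 1.863e+10 = 0.01610306 m
G = eta*(pi*D/lambda)^2 = 0.63*(pi*3.25/0.01610306)^2
G = 253273.7713 (linear)
G = 10*log10(253273.7713) = 54.0359 dBi

54.0359 dBi


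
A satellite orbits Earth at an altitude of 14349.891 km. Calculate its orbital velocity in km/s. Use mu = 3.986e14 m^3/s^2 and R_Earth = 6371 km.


r = R_E + alt = 6371.0 + 14349.891 = 20720.8910 km = 2.0720891e+07 m
v = sqrt(mu/r) = sqrt(3.986e14 / 2.0720891e+07) = 4385.9577 m/s = 4.3860 km/s

4.3860 km/s


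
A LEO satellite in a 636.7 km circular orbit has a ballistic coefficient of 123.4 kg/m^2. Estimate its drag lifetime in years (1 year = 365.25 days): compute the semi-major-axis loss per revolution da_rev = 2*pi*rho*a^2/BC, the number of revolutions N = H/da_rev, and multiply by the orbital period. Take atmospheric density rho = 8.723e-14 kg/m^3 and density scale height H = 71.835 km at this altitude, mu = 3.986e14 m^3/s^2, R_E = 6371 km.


a = R_E + alt = 7007.7000 km = 7.0077e+06 m
da_rev = 2*pi*rho*a^2/BC = 2*pi*8.723e-14*(7.0077e+06)^2/123.4 = 0.218113016 m per revolution
N = H/da_rev = 71835.0000 m / 0.218113016 m = 329347.6069 revolutions
P = 2*pi*sqrt(a^3/mu) = 5838.1396 s
lifetime = N*P = 329347.6069 * 5838.1396 = 1.9227773e+09 s = 22254.3669 days
years = 22254.3669 / 365.25 = 60.9291 years

60.9291 years


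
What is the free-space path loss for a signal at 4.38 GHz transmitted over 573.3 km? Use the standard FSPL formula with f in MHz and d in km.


f = 4.38 GHz = 4380.0000 MHz
d = 573.3 km
FSPL = 32.44 + 20*log10(4380.0000) + 20*log10(573.3)
FSPL = 32.44 + 72.8295 + 55.1676
FSPL = 160.4371 dB

160.4371 dB


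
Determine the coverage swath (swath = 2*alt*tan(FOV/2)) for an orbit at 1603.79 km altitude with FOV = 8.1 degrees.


FOV = 8.1 deg = 0.1413717 rad
swath = 2 * alt * tan(FOV/2) = 2 * 1603.79 * tan(0.07068583)
swath = 2 * 1603.79 * 0.0708038
swath = 227.1088 km

227.1088 km


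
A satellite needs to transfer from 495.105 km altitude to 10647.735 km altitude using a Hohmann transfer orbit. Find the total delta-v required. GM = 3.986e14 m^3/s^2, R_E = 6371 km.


r1 = 6866.1050 km = 6.866105e+06 m
r2 = 17018.7350 km = 1.7018735e+07 m
dv1 = sqrt(mu/r1)*(sqrt(2*r2/(r1+r2)) - 1) = 1476.3193 m/s
dv2 = sqrt(mu/r2)*(1 - sqrt(2*r1/(r1+r2))) = 1169.9898 m/s
total dv = |dv1| + |dv2| = 1476.3193 + 1169.9898 = 2646.3090 m/s = 2.6463 km/s

2.6463 km/s


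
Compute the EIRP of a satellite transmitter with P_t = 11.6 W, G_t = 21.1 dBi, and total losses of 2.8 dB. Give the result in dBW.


Pt = 11.6 W = 10.6446 dBW
EIRP = Pt_dBW + Gt - losses = 10.6446 + 21.1 - 2.8 = 28.9446 dBW

28.9446 dBW


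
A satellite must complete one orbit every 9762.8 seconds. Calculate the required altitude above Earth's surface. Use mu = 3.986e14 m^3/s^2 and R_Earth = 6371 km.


T = 9762.8 s
r = (mu*T^2/(4*pi^2))^(1/3) = (3.986e14 * 9762.8^2 / (4*pi^2))^(1/3)
r = 9.8728403e+06 m = 9872.8403 km
alt = r - R_E = 9872.8403 - 6371 = 3501.8403 km

3501.8403 km


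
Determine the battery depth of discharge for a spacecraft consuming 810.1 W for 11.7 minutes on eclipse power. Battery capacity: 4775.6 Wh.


E_used = P * t / 60 = 810.1 * 11.7 / 60 = 157.9695 Wh
DOD = E_used / E_total * 100 = 157.9695 / 4775.6 * 100
DOD = 3.3078 %

3.3078 %


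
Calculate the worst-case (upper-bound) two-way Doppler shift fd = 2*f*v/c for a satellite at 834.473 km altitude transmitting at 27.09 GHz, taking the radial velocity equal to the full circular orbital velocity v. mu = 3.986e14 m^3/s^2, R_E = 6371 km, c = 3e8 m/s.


r = 7.205473e+06 m
v = sqrt(mu/r) = 7437.6785 m/s (worst-case radial velocity)
f = 27.09 GHz = 2.709e+10 Hz
fd = 2*f*v/c = 2*2.709e+10*7437.6785/3.0e+08
fd = 1.3432447e+06 Hz

1.3432e+06 Hz


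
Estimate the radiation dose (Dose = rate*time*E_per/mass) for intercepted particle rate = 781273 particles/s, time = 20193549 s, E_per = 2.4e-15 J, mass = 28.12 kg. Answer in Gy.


Total energy deposited = rate * time * E_per
  = 781273 * 20193549 * 2.4e-15 = 0.03786402 J
Dose = E_total / mass = 0.03786402 / 28.12
Dose = 0.001346516 Gy

0.0013 Gy


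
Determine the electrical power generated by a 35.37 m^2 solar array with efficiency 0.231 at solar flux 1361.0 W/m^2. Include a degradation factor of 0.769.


P = area * eta * S * degradation
P = 35.37 * 0.231 * 1361.0 * 0.769
P = 8551.2874 W

8551.2874 W


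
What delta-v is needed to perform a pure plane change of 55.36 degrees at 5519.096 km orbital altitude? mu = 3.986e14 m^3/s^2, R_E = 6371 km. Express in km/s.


r = 11890.0960 km = 1.1890096e+07 m
V = sqrt(mu/r) = 5789.9654 m/s
di = 55.36 deg = 0.9662143 rad
dV = 2*V*sin(di/2) = 2*5789.9654*sin(0.4831071)
dV = 5379.2595 m/s = 5.3793 km/s

5.3793 km/s


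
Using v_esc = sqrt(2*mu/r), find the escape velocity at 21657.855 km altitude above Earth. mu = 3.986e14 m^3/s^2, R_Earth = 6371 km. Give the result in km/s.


r = 6371.0 + 21657.855 = 28028.8550 km = 2.8028855e+07 m
v_esc = sqrt(2*mu/r) = sqrt(2*3.986e14 / 2.8028855e+07)
v_esc = 5333.1152 m/s = 5.3331 km/s

5.3331 km/s


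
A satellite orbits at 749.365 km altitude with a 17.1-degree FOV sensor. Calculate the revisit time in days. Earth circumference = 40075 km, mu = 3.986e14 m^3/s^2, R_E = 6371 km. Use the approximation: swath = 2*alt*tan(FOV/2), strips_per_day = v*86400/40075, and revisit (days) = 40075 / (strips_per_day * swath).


swath = 2*749.365*tan(0.1492257) = 225.3240 km
v = sqrt(mu/r) = 7481.9968 m/s = 7.4820 km/s
strips/day = v*86400/40075 = 7.4820*86400/40075 = 16.1309
coverage/day = strips * swath = 16.1309 * 225.3240 = 3634.6712 km
revisit = 40075 / 3634.6712 = 11.0258 days

11.0258 days


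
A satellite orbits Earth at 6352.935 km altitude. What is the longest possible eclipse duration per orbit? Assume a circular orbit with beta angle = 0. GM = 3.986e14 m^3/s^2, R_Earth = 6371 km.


r = 12723.9350 km
T = 238.0631 min
Eclipse fraction = arcsin(R_E/r)/pi = arcsin(6371.0000/12723.9350)/pi
= arcsin(0.5007099)/pi = 0.1669276
Eclipse duration = 0.1669276 * 238.0631 = 39.7393 min

39.7393 minutes


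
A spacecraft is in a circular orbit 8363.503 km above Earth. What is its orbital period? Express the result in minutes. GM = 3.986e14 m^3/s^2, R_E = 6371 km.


r = 14734.5030 km = 1.4734503e+07 m
T = 2*pi*sqrt(r^3/mu) = 2*pi*sqrt(3.1989428e+21 / 3.986e14)
T = 17799.7728 s = 296.6629 min

296.6629 minutes


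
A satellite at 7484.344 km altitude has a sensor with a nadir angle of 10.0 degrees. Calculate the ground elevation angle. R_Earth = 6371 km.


r = R_E + alt = 13855.3440 km
Law of sines in the satellite / Earth-center / ground-point triangle:
  sin(nadir)/R_E = sin(90 + el)/r  =>  cos(el) = (r/R_E)*sin(nadir)
cos(el) = (13855.3440 / 6371.0000) * sin(10.0 deg) = 0.3776417
el = arccos(0.3776417) = 67.8123 deg
(Earth-central angle = 90 - nadir - el = 12.1877 deg)

67.8123 degrees


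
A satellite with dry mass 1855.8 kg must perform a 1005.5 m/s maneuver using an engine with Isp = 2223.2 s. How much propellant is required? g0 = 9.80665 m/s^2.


ve = Isp * g0 = 2223.2 * 9.80665 = 21802.144280 m/s
mass ratio = exp(dv/ve) = exp(1005.5/21802.144280) = 1.04719935
m_prop = m_dry * (mr - 1) = 1855.8 * (1.04719935 - 1)
m_prop = 87.5926 kg

87.5926 kg


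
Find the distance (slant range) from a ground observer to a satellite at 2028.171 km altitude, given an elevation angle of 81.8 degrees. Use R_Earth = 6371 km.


h = 2028.171 km, el = 81.8 deg
d = -R_E*sin(el) + sqrt((R_E*sin(el))^2 + 2*R_E*h + h^2)
d = -6371.0000*sin(1.4277) + sqrt((6371.0000*0.9897762)^2 + 2*6371.0000*2028.171 + 2028.171^2)
d = 2044.0074 km

2044.0074 km


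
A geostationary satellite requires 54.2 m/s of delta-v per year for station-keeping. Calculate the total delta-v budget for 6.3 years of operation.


dV = rate * years = 54.2 * 6.3
dV = 341.4600 m/s

341.4600 m/s


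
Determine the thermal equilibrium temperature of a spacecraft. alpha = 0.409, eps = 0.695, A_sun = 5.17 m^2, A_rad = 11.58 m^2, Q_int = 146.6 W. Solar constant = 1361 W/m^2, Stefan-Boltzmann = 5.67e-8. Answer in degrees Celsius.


Numerator = alpha*S*A_sun + Q_int = 0.409*1361*5.17 + 146.6 = 3024.4753 W
Denominator = eps*sigma*A_rad = 0.695*5.67e-8*11.58 = 4.5632727e-07 W/K^4
T^4 = 6.6278645e+09 K^4
T = 285.3274 K = 12.1774 C

12.1774 degrees Celsius


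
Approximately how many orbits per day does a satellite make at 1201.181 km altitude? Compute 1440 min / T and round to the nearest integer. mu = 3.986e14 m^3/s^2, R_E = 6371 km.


r = 7.572181e+06 m
T = 2*pi*sqrt(r^3/mu) = 6557.5665 s = 109.2928 min
revs/day = 1440 / 109.2928 = 13.1756
Rounded: 13 revolutions per day

13 revolutions per day


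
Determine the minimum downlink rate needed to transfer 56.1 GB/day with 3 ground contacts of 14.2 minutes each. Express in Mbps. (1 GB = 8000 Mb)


total contact time = 3 * 14.2 * 60 = 2556.0000 s
data = 56.1 GB = 448800.0000 Mb
rate = 448800.0000 / 2556.0000 = 175.5869 Mbps

175.5869 Mbps


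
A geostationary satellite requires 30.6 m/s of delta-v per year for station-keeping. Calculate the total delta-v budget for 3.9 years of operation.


dV = rate * years = 30.6 * 3.9
dV = 119.3400 m/s

119.3400 m/s


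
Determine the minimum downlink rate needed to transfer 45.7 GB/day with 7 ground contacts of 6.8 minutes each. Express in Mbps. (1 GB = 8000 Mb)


total contact time = 7 * 6.8 * 60 = 2856.0000 s
data = 45.7 GB = 365600.0000 Mb
rate = 365600.0000 / 2856.0000 = 128.0112 Mbps

128.0112 Mbps


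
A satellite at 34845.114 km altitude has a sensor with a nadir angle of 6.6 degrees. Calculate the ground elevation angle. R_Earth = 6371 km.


r = R_E + alt = 41216.1140 km
Law of sines in the satellite / Earth-center / ground-point triangle:
  sin(nadir)/R_E = sin(90 + el)/r  =>  cos(el) = (r/R_E)*sin(nadir)
cos(el) = (41216.1140 / 6371.0000) * sin(6.6 deg) = 0.7435666
el = arccos(0.7435666) = 41.9639 deg
(Earth-central angle = 90 - nadir - el = 41.4361 deg)

41.9639 degrees


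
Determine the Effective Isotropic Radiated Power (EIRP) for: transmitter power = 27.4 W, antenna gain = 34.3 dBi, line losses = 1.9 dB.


Pt = 27.4 W = 14.3775 dBW
EIRP = Pt_dBW + Gt - losses = 14.3775 + 34.3 - 1.9 = 46.7775 dBW

46.7775 dBW


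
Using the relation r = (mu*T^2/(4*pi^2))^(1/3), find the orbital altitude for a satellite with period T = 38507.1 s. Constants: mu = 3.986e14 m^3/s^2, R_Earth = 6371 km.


T = 38507.1 s
r = (mu*T^2/(4*pi^2))^(1/3) = (3.986e14 * 38507.1^2 / (4*pi^2))^(1/3)
r = 2.4646376e+07 m = 24646.3755 km
alt = r - R_E = 24646.3755 - 6371 = 18275.3755 km

18275.3755 km


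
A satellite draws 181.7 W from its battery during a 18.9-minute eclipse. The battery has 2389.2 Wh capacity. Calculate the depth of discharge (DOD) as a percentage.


E_used = P * t / 60 = 181.7 * 18.9 / 60 = 57.2355 Wh
DOD = E_used / E_total * 100 = 57.2355 / 2389.2 * 100
DOD = 2.3956 %

2.3956 %


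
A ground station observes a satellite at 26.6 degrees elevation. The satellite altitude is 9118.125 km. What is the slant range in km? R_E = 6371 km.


h = 9118.125 km, el = 26.6 deg
d = -R_E*sin(el) + sqrt((R_E*sin(el))^2 + 2*R_E*h + h^2)
d = -6371.0000*sin(0.4642576) + sqrt((6371.0000*0.4477591)^2 + 2*6371.0000*9118.125 + 9118.125^2)
d = 11550.8367 km

11550.8367 km


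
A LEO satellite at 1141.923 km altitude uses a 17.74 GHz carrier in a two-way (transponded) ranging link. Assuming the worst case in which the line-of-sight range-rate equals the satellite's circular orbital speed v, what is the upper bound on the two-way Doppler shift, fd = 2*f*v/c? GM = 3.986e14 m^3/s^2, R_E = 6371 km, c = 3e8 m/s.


r = 7.512923e+06 m
v = sqrt(mu/r) = 7283.9034 m/s (worst-case radial velocity)
f = 17.74 GHz = 1.774e+10 Hz
fd = 2*f*v/c = 2*1.774e+10*7283.9034/3.0e+08
fd = 861442.9770 Hz

861442.9770 Hz


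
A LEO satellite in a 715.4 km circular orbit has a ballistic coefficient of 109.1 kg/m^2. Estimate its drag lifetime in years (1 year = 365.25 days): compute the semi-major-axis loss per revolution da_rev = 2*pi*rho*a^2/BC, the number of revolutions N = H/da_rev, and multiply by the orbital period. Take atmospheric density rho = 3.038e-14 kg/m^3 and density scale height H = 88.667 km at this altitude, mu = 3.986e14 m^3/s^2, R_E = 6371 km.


a = R_E + alt = 7086.4000 km = 7.0864e+06 m
da_rev = 2*pi*rho*a^2/BC = 2*pi*3.038e-14*(7.0864e+06)^2/109.1 = 0.0878606098 m per revolution
N = H/da_rev = 88667.0000 m / 0.0878606098 m = 1.0091781e+06 revolutions
P = 2*pi*sqrt(a^3/mu) = 5936.7631 s
lifetime = N*P = 1.0091781e+06 * 5936.7631 = 5.991251e+09 s = 69343.1833 days
years = 69343.1833 / 365.25 = 189.8513 years

189.8513 years


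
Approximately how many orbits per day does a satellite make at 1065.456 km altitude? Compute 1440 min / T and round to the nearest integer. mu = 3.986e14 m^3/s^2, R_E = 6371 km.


r = 7.436456e+06 m
T = 2*pi*sqrt(r^3/mu) = 6382.0506 s = 106.3675 min
revs/day = 1440 / 106.3675 = 13.5380
Rounded: 14 revolutions per day

14 revolutions per day


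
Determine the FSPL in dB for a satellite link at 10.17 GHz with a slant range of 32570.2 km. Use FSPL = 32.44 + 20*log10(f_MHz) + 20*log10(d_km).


f = 10.17 GHz = 10170.0000 MHz
d = 32570.2 km
FSPL = 32.44 + 20*log10(10170.0000) + 20*log10(32570.2)
FSPL = 32.44 + 80.1464 + 90.2564
FSPL = 202.8428 dB

202.8428 dB


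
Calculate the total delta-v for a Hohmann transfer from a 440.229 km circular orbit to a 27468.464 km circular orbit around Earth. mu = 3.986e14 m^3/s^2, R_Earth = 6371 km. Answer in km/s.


r1 = 6811.2290 km = 6.811229e+06 m
r2 = 33839.4640 km = 3.3839464e+07 m
dv1 = sqrt(mu/r1)*(sqrt(2*r2/(r1+r2)) - 1) = 2220.8136 m/s
dv2 = sqrt(mu/r2)*(1 - sqrt(2*r1/(r1+r2))) = 1445.2920 m/s
total dv = |dv1| + |dv2| = 2220.8136 + 1445.2920 = 3666.1056 m/s = 3.6661 km/s

3.6661 km/s


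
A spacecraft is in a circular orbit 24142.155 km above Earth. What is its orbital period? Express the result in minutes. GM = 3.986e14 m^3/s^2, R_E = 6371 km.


r = 30513.1550 km = 3.0513155e+07 m
T = 2*pi*sqrt(r^3/mu) = 2*pi*sqrt(2.8409353e+22 / 3.986e14)
T = 53044.6873 s = 884.0781 min

884.0781 minutes


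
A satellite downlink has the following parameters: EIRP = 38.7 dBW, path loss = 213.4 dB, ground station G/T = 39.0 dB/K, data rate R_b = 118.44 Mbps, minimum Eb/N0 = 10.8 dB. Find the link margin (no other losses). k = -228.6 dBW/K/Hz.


C/N0 = EIRP - FSPL + G/T - k = 38.7 - 213.4 + 39.0 - (-228.6)
C/N0 = 92.9000 dB-Hz
R_b = 118.44 Mbps = 1.1844e+08 bps -> 10*log10(R_b) = 80.7350 dB-Hz
Eb/N0 = C/N0 - 10*log10(R_b) = 92.9000 - 80.7350 = 12.1650 dB
Margin = Eb/N0 - Eb/N0_req = 12.1650 - 10.8 = 1.3650 dB (link closes)

1.3650 dB


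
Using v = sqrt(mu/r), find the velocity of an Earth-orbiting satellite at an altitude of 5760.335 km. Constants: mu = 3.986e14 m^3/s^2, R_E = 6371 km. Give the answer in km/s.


r = R_E + alt = 6371.0 + 5760.335 = 12131.3350 km = 1.2131335e+07 m
v = sqrt(mu/r) = sqrt(3.986e14 / 1.2131335e+07) = 5732.1078 m/s = 5.7321 km/s

5.7321 km/s


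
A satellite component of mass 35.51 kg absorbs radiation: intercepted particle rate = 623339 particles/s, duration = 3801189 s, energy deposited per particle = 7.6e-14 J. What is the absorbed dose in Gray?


Total energy deposited = rate * time * E_per
  = 623339 * 3801189 * 7.6e-14 = 0.1800766 J
Dose = E_total / mass = 0.1800766 / 35.51
Dose = 0.005071153 Gy

0.0051 Gy


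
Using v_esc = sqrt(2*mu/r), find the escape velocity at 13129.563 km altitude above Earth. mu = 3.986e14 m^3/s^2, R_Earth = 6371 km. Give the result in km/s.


r = 6371.0 + 13129.563 = 19500.5630 km = 1.9500563e+07 m
v_esc = sqrt(2*mu/r) = sqrt(2*3.986e14 / 1.9500563e+07)
v_esc = 6393.8151 m/s = 6.3938 km/s

6.3938 km/s


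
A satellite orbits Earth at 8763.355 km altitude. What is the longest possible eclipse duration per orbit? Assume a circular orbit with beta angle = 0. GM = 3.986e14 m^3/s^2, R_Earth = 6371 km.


r = 15134.3550 km
T = 308.8203 min
Eclipse fraction = arcsin(R_E/r)/pi = arcsin(6371.0000/15134.3550)/pi
= arcsin(0.4209628)/pi = 0.1383077
Eclipse duration = 0.1383077 * 308.8203 = 42.7122 min

42.7122 minutes


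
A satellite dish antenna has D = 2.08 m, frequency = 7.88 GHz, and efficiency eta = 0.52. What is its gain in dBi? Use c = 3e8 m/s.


lambda = c/f = 3e8 / 7.88e+09 = 0.03807107 m
G = eta*(pi*D/lambda)^2 = 0.52*(pi*2.08/0.03807107)^2
G = 15319.3269 (linear)
G = 10*log10(15319.3269) = 41.8524 dBi

41.8524 dBi


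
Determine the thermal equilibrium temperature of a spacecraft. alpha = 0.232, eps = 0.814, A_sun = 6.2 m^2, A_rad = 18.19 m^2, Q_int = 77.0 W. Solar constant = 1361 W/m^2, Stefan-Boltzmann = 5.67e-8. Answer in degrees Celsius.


Numerator = alpha*S*A_sun + Q_int = 0.232*1361*6.2 + 77.0 = 2034.6624 W
Denominator = eps*sigma*A_rad = 0.814*5.67e-8*18.19 = 8.3953762e-07 W/K^4
T^4 = 2.4235512e+09 K^4
T = 221.8774 K = -51.2726 C

-51.2726 degrees Celsius


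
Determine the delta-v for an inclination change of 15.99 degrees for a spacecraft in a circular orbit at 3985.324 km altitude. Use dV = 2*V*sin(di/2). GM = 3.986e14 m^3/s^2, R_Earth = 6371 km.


r = 10356.3240 km = 1.0356324e+07 m
V = sqrt(mu/r) = 6203.9149 m/s
di = 15.99 deg = 0.2790781 rad
dV = 2*V*sin(di/2) = 2*6203.9149*sin(0.1395391)
dV = 1725.7639 m/s = 1.7258 km/s

1.7258 km/s


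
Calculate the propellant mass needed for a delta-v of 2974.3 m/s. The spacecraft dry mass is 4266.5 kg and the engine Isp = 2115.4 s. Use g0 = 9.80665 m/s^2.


ve = Isp * g0 = 2115.4 * 9.80665 = 20744.987410 m/s
mass ratio = exp(dv/ve) = exp(2974.3/20744.987410) = 1.15416183
m_prop = m_dry * (mr - 1) = 4266.5 * (1.15416183 - 1)
m_prop = 657.7315 kg

657.7315 kg


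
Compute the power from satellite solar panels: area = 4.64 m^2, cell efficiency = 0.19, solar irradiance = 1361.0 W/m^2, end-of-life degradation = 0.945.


P = area * eta * S * degradation
P = 4.64 * 0.19 * 1361.0 * 0.945
P = 1133.8654 W

1133.8654 W


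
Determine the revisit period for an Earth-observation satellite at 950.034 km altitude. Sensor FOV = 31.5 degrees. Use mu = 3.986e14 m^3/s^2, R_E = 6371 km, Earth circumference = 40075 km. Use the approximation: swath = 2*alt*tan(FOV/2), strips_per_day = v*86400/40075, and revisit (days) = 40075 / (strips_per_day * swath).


swath = 2*950.034*tan(0.2748894) = 535.8746 km
v = sqrt(mu/r) = 7378.7439 m/s = 7.3787 km/s
strips/day = v*86400/40075 = 7.3787*86400/40075 = 15.9083
coverage/day = strips * swath = 15.9083 * 535.8746 = 8524.8318 km
revisit = 40075 / 8524.8318 = 4.7010 days

4.7010 days


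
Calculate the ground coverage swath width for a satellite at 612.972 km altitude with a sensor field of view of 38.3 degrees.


FOV = 38.3 deg = 0.6684611 rad
swath = 2 * alt * tan(FOV/2) = 2 * 612.972 * tan(0.3342306)
swath = 2 * 612.972 * 0.3472586
swath = 425.7197 km

425.7197 km


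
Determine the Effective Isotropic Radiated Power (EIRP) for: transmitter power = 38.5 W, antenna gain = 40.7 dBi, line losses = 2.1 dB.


Pt = 38.5 W = 15.8546 dBW
EIRP = Pt_dBW + Gt - losses = 15.8546 + 40.7 - 2.1 = 54.4546 dBW

54.4546 dBW


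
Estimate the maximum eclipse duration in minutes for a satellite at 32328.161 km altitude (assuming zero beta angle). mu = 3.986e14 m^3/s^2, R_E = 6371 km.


r = 38699.1610 km
T = 1262.7352 min
Eclipse fraction = arcsin(R_E/r)/pi = arcsin(6371.0000/38699.1610)/pi
= arcsin(0.1646289)/pi = 0.05264265
Eclipse duration = 0.05264265 * 1262.7352 = 66.4737 min

66.4737 minutes


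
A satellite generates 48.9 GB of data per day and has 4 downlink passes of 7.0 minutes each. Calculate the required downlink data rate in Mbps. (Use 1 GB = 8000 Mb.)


total contact time = 4 * 7.0 * 60 = 1680.0000 s
data = 48.9 GB = 391200.0000 Mb
rate = 391200.0000 / 1680.0000 = 232.8571 Mbps

232.8571 Mbps


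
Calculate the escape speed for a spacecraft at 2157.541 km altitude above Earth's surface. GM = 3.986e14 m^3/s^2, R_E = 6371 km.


r = 6371.0 + 2157.541 = 8528.5410 km = 8.528541e+06 m
v_esc = sqrt(2*mu/r) = sqrt(2*3.986e14 / 8.528541e+06)
v_esc = 9668.2144 m/s = 9.6682 km/s

9.6682 km/s


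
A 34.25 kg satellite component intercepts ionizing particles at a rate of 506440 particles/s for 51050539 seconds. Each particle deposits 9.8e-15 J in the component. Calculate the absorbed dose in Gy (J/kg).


Total energy deposited = rate * time * E_per
  = 506440 * 51050539 * 9.8e-15 = 0.2533695 J
Dose = E_total / mass = 0.2533695 / 34.25
Dose = 0.007397651 Gy

0.0074 Gy


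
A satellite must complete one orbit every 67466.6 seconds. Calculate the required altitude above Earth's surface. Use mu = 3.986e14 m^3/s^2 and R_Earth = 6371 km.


T = 67466.6 s
r = (mu*T^2/(4*pi^2))^(1/3) = (3.986e14 * 67466.6^2 / (4*pi^2))^(1/3)
r = 3.5819408e+07 m = 35819.4079 km
alt = r - R_E = 35819.4079 - 6371 = 29448.4079 km

29448.4079 km


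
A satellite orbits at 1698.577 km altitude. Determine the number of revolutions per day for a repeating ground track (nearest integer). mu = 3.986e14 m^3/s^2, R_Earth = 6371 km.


r = 8.069577e+06 m
T = 2*pi*sqrt(r^3/mu) = 7214.1867 s = 120.2364 min
revs/day = 1440 / 120.2364 = 11.9764
Rounded: 12 revolutions per day

12 revolutions per day


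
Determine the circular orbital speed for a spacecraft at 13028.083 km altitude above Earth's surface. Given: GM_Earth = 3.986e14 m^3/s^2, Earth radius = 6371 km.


r = R_E + alt = 6371.0 + 13028.083 = 19399.0830 km = 1.9399083e+07 m
v = sqrt(mu/r) = sqrt(3.986e14 / 1.9399083e+07) = 4532.9199 m/s = 4.5329 km/s

4.5329 km/s


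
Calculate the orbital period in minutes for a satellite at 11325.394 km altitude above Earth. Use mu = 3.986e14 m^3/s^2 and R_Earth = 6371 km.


r = 17696.3940 km = 1.7696394e+07 m
T = 2*pi*sqrt(r^3/mu) = 2*pi*sqrt(5.5418445e+21 / 3.986e14)
T = 23428.1712 s = 390.4695 min

390.4695 minutes


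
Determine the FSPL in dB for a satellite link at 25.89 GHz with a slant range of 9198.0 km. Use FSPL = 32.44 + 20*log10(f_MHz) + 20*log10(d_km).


f = 25.89 GHz = 25890.0000 MHz
d = 9198.0 km
FSPL = 32.44 + 20*log10(25890.0000) + 20*log10(9198.0)
FSPL = 32.44 + 88.2626 + 79.2739
FSPL = 199.9765 dB

199.9765 dB


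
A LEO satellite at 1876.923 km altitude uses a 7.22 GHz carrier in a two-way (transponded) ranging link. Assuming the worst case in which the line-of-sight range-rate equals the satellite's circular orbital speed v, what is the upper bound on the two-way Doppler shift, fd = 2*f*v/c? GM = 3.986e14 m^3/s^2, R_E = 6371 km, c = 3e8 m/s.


r = 8.247923e+06 m
v = sqrt(mu/r) = 6951.7853 m/s (worst-case radial velocity)
f = 7.22 GHz = 7.22e+09 Hz
fd = 2*f*v/c = 2*7.22e+09*6951.7853/3.0e+08
fd = 334612.5971 Hz

334612.5971 Hz


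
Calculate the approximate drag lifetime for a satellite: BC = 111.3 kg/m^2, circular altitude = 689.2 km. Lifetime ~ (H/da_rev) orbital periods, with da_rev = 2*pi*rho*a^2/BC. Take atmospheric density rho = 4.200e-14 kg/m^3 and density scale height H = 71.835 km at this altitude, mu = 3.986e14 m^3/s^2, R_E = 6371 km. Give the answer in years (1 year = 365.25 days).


a = R_E + alt = 7060.2000 km = 7.0602e+06 m
da_rev = 2*pi*rho*a^2/BC = 2*pi*4.200e-14*(7.0602e+06)^2/111.3 = 0.118186536 m per revolution
N = H/da_rev = 71835.0000 m / 0.118186536 m = 607810.3540 revolutions
P = 2*pi*sqrt(a^3/mu) = 5903.8692 s
lifetime = N*P = 607810.3540 * 5903.8692 = 3.5884328e+09 s = 41532.7873 days
years = 41532.7873 / 365.25 = 113.7106 years

113.7106 years


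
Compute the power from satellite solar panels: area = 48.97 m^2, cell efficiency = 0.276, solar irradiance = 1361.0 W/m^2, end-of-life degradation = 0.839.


P = area * eta * S * degradation
P = 48.97 * 0.276 * 1361.0 * 0.839
P = 15433.3168 W

15433.3168 W


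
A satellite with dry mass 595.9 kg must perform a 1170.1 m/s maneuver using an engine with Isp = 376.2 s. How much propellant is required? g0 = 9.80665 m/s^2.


ve = Isp * g0 = 376.2 * 9.80665 = 3689.261730 m/s
mass ratio = exp(dv/ve) = exp(1170.1/3689.261730) = 1.37322739
m_prop = m_dry * (mr - 1) = 595.9 * (1.37322739 - 1)
m_prop = 222.4062 kg

222.4062 kg


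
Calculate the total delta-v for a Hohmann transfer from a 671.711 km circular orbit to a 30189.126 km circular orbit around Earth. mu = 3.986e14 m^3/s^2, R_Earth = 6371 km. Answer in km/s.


r1 = 7042.7110 km = 7.042711e+06 m
r2 = 36560.1260 km = 3.6560126e+07 m
dv1 = sqrt(mu/r1)*(sqrt(2*r2/(r1+r2)) - 1) = 2219.1379 m/s
dv2 = sqrt(mu/r2)*(1 - sqrt(2*r1/(r1+r2))) = 1425.2175 m/s
total dv = |dv1| + |dv2| = 2219.1379 + 1425.2175 = 3644.3554 m/s = 3.6444 km/s

3.6444 km/s


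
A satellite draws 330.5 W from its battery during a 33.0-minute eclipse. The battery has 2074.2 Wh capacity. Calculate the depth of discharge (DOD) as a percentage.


E_used = P * t / 60 = 330.5 * 33.0 / 60 = 181.7750 Wh
DOD = E_used / E_total * 100 = 181.7750 / 2074.2 * 100
DOD = 8.7636 %

8.7636 %


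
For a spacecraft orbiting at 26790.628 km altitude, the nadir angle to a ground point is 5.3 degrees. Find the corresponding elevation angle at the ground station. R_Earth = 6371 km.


r = R_E + alt = 33161.6280 km
Law of sines in the satellite / Earth-center / ground-point triangle:
  sin(nadir)/R_E = sin(90 + el)/r  =>  cos(el) = (r/R_E)*sin(nadir)
cos(el) = (33161.6280 / 6371.0000) * sin(5.3 deg) = 0.4807972
el = arccos(0.4807972) = 61.2625 deg
(Earth-central angle = 90 - nadir - el = 23.4375 deg)

61.2625 degrees


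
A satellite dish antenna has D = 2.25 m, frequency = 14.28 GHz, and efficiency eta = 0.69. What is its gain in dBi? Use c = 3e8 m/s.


lambda = c/f = 3e8 / 1.428e+10 = 0.0210084 m
G = eta*(pi*D/lambda)^2 = 0.69*(pi*2.25/0.0210084)^2
G = 78113.8022 (linear)
G = 10*log10(78113.8022) = 48.9273 dBi

48.9273 dBi


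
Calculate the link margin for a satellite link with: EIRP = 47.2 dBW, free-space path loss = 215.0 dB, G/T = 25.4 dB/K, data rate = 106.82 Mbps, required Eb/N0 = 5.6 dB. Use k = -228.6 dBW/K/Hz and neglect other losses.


C/N0 = EIRP - FSPL + G/T - k = 47.2 - 215.0 + 25.4 - (-228.6)
C/N0 = 86.2000 dB-Hz
R_b = 106.82 Mbps = 1.0682e+08 bps -> 10*log10(R_b) = 80.2865 dB-Hz
Eb/N0 = C/N0 - 10*log10(R_b) = 86.2000 - 80.2865 = 5.9135 dB
Margin = Eb/N0 - Eb/N0_req = 5.9135 - 5.6 = 0.3134743 dB (link closes)

0.3135 dB


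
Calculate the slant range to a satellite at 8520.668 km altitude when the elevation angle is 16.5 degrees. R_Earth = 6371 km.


h = 8520.668 km, el = 16.5 deg
d = -R_E*sin(el) + sqrt((R_E*sin(el))^2 + 2*R_E*h + h^2)
d = -6371.0000*sin(0.2879793) + sqrt((6371.0000*0.2840153)^2 + 2*6371.0000*8520.668 + 8520.668^2)
d = 11771.6386 km

11771.6386 km


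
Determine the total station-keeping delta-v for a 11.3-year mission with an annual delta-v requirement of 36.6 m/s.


dV = rate * years = 36.6 * 11.3
dV = 413.5800 m/s

413.5800 m/s


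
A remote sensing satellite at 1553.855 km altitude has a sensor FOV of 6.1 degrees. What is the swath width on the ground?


FOV = 6.1 deg = 0.1064651 rad
swath = 2 * alt * tan(FOV/2) = 2 * 1553.855 * tan(0.05323254)
swath = 2 * 1553.855 * 0.05328288
swath = 165.5877 km

165.5877 km


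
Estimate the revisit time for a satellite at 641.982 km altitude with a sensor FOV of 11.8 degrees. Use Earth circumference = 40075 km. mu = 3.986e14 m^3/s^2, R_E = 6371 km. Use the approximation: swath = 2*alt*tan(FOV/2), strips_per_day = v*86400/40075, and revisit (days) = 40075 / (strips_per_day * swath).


swath = 2*641.982*tan(0.1029744) = 132.6848 km
v = sqrt(mu/r) = 7539.0615 m/s = 7.5391 km/s
strips/day = v*86400/40075 = 7.5391*86400/40075 = 16.2539
coverage/day = strips * swath = 16.2539 * 132.6848 = 2156.6446 km
revisit = 40075 / 2156.6446 = 18.5821 days

18.5821 days


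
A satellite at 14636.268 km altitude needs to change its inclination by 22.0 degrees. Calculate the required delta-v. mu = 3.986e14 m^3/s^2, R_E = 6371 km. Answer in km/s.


r = 21007.2680 km = 2.1007268e+07 m
V = sqrt(mu/r) = 4355.9598 m/s
di = 22.0 deg = 0.3839724 rad
dV = 2*V*sin(di/2) = 2*4355.9598*sin(0.1919862)
dV = 1662.3126 m/s = 1.6623 km/s

1.6623 km/s


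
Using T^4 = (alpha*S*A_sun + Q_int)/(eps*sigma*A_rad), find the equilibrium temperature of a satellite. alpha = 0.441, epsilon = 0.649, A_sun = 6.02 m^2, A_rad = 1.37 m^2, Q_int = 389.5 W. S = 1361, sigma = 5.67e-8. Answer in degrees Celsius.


Numerator = alpha*S*A_sun + Q_int = 0.441*1361*6.02 + 389.5 = 4002.7100 W
Denominator = eps*sigma*A_rad = 0.649*5.67e-8*1.37 = 5.0413671e-08 W/K^4
T^4 = 7.9397313e+10 K^4
T = 530.8251 K = 257.6751 C

257.6751 degrees Celsius


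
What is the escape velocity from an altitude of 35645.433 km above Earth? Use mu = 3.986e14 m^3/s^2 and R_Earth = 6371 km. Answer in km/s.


r = 6371.0 + 35645.433 = 42016.4330 km = 4.2016433e+07 m
v_esc = sqrt(2*mu/r) = sqrt(2*3.986e14 / 4.2016433e+07)
v_esc = 4355.8614 m/s = 4.3559 km/s

4.3559 km/s


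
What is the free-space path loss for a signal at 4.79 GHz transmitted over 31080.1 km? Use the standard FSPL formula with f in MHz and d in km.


f = 4.79 GHz = 4790.0000 MHz
d = 31080.1 km
FSPL = 32.44 + 20*log10(4790.0000) + 20*log10(31080.1)
FSPL = 32.44 + 73.6067 + 89.8496
FSPL = 195.8964 dB

195.8964 dB


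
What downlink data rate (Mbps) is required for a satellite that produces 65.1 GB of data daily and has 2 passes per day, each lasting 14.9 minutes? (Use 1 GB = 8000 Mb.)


total contact time = 2 * 14.9 * 60 = 1788.0000 s
data = 65.1 GB = 520800.0000 Mb
rate = 520800.0000 / 1788.0000 = 291.2752 Mbps

291.2752 Mbps


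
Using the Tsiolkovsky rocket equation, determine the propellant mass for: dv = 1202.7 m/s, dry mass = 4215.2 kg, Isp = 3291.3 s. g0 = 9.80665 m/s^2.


ve = Isp * g0 = 3291.3 * 9.80665 = 32276.627145 m/s
mass ratio = exp(dv/ve) = exp(1202.7/32276.627145) = 1.03796520
m_prop = m_dry * (mr - 1) = 4215.2 * (1.03796520 - 1)
m_prop = 160.0309 kg

160.0309 kg


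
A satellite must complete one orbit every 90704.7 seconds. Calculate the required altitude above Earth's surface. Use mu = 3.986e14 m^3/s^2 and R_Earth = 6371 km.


T = 90704.7 s
r = (mu*T^2/(4*pi^2))^(1/3) = (3.986e14 * 90704.7^2 / (4*pi^2))^(1/3)
r = 4.3632729e+07 m = 43632.7293 km
alt = r - R_E = 43632.7293 - 6371 = 37261.7293 km

37261.7293 km


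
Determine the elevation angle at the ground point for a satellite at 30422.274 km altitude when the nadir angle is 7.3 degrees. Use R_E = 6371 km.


r = R_E + alt = 36793.2740 km
Law of sines in the satellite / Earth-center / ground-point triangle:
  sin(nadir)/R_E = sin(90 + el)/r  =>  cos(el) = (r/R_E)*sin(nadir)
cos(el) = (36793.2740 / 6371.0000) * sin(7.3 deg) = 0.7338131
el = arccos(0.7338131) = 42.7930 deg
(Earth-central angle = 90 - nadir - el = 39.9070 deg)

42.7930 degrees


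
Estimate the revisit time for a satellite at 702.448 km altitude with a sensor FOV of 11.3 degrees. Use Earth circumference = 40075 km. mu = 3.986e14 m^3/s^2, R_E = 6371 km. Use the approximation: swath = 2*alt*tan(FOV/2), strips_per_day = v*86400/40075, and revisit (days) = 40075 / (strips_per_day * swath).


swath = 2*702.448*tan(0.0986111) = 138.9892 km
v = sqrt(mu/r) = 7506.7692 m/s = 7.5068 km/s
strips/day = v*86400/40075 = 7.5068*86400/40075 = 16.1843
coverage/day = strips * swath = 16.1843 * 138.9892 = 2249.4388 km
revisit = 40075 / 2249.4388 = 17.8156 days

17.8156 days


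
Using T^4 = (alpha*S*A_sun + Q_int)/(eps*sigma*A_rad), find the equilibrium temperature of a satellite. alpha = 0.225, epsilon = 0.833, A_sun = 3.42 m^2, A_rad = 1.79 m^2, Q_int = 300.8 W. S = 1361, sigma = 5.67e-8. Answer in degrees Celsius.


Numerator = alpha*S*A_sun + Q_int = 0.225*1361*3.42 + 300.8 = 1348.0895 W
Denominator = eps*sigma*A_rad = 0.833*5.67e-8*1.79 = 8.4543669e-08 W/K^4
T^4 = 1.5945481e+10 K^4
T = 355.3525 K = 82.2025 C

82.2025 degrees Celsius


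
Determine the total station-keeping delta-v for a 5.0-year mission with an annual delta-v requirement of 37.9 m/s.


dV = rate * years = 37.9 * 5.0
dV = 189.5000 m/s

189.5000 m/s


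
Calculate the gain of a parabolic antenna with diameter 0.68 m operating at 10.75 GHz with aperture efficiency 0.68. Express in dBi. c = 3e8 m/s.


lambda = c/f = 3e8 / 1.075e+10 = 0.02790698 m
G = eta*(pi*D/lambda)^2 = 0.68*(pi*0.68/0.02790698)^2
G = 3984.7484 (linear)
G = 10*log10(3984.7484) = 36.0040 dBi

36.0040 dBi


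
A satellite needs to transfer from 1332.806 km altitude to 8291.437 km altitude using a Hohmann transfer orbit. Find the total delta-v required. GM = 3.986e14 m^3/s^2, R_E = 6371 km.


r1 = 7703.8060 km = 7.703806e+06 m
r2 = 14662.4370 km = 1.4662437e+07 m
dv1 = sqrt(mu/r1)*(sqrt(2*r2/(r1+r2)) - 1) = 1043.3040 m/s
dv2 = sqrt(mu/r2)*(1 - sqrt(2*r1/(r1+r2))) = 886.4381 m/s
total dv = |dv1| + |dv2| = 1043.3040 + 886.4381 = 1929.7421 m/s = 1.9297 km/s

1.9297 km/s


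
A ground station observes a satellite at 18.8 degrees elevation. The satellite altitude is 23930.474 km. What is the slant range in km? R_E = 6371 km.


h = 23930.474 km, el = 18.8 deg
d = -R_E*sin(el) + sqrt((R_E*sin(el))^2 + 2*R_E*h + h^2)
d = -6371.0000*sin(0.3281219) + sqrt((6371.0000*0.3222657)^2 + 2*6371.0000*23930.474 + 23930.474^2)
d = 27642.0491 km

27642.0491 km


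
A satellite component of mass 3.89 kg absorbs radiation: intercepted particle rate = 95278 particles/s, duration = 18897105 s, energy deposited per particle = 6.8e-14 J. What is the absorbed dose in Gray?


Total energy deposited = rate * time * E_per
  = 95278 * 18897105 * 6.8e-14 = 0.1224325 J
Dose = E_total / mass = 0.1224325 / 3.89
Dose = 0.03147366 Gy

0.0315 Gy


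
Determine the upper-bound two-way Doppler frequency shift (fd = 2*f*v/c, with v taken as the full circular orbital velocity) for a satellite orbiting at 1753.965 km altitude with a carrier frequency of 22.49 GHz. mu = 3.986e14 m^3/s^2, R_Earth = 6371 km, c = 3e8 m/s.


r = 8.124965e+06 m
v = sqrt(mu/r) = 7004.1897 m/s (worst-case radial velocity)
f = 22.49 GHz = 2.249e+10 Hz
fd = 2*f*v/c = 2*2.249e+10*7004.1897/3.0e+08
fd = 1.0501615e+06 Hz

1.0502e+06 Hz


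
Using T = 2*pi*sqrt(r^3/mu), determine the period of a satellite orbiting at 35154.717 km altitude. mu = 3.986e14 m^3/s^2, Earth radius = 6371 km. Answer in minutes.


r = 41525.7170 km = 4.1525717e+07 m
T = 2*pi*sqrt(r^3/mu) = 2*pi*sqrt(7.1606331e+22 / 3.986e14)
T = 84214.5110 s = 1403.5752 min

1403.5752 minutes


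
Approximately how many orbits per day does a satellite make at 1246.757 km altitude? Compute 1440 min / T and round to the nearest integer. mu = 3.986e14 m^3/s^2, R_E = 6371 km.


r = 7.617757e+06 m
T = 2*pi*sqrt(r^3/mu) = 6616.8592 s = 110.2810 min
revs/day = 1440 / 110.2810 = 13.0576
Rounded: 13 revolutions per day

13 revolutions per day


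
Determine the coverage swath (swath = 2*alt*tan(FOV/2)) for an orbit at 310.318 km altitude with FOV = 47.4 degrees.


FOV = 47.4 deg = 0.8272861 rad
swath = 2 * alt * tan(FOV/2) = 2 * 310.318 * tan(0.413643)
swath = 2 * 310.318 * 0.4389693
swath = 272.4402 km

272.4402 km


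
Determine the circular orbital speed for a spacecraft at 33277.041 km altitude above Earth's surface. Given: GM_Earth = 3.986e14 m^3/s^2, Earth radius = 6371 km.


r = R_E + alt = 6371.0 + 33277.041 = 39648.0410 km = 3.9648041e+07 m
v = sqrt(mu/r) = sqrt(3.986e14 / 3.9648041e+07) = 3170.7192 m/s = 3.1707 km/s

3.1707 km/s


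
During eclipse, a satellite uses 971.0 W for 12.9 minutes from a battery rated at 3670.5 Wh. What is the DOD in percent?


E_used = P * t / 60 = 971.0 * 12.9 / 60 = 208.7650 Wh
DOD = E_used / E_total * 100 = 208.7650 / 3670.5 * 100
DOD = 5.6876 %

5.6876 %


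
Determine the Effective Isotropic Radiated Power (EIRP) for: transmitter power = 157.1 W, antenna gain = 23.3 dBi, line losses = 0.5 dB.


Pt = 157.1 W = 21.9618 dBW
EIRP = Pt_dBW + Gt - losses = 21.9618 + 23.3 - 0.5 = 44.7618 dBW

44.7618 dBW


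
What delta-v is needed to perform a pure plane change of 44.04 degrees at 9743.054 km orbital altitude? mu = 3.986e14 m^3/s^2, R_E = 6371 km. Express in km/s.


r = 16114.0540 km = 1.6114054e+07 m
V = sqrt(mu/r) = 4973.5472 m/s
di = 44.04 deg = 0.768643 rad
dV = 2*V*sin(di/2) = 2*4973.5472*sin(0.3843215)
dV = 3729.4662 m/s = 3.7295 km/s

3.7295 km/s


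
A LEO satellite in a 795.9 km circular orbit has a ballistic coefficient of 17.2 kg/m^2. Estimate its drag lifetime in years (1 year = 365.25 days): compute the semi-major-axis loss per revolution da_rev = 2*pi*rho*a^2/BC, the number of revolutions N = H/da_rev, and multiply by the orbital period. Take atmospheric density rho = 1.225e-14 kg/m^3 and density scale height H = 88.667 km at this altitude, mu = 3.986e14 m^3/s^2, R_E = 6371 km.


a = R_E + alt = 7166.9000 km = 7.1669e+06 m
da_rev = 2*pi*rho*a^2/BC = 2*pi*1.225e-14*(7.1669e+06)^2/17.2 = 0.229853012 m per revolution
N = H/da_rev = 88667.0000 m / 0.229853012 m = 385755.2229 revolutions
P = 2*pi*sqrt(a^3/mu) = 6038.2104 s
lifetime = N*P = 385755.2229 * 6038.2104 = 2.3292712e+09 s = 26959.1572 days
years = 26959.1572 / 365.25 = 73.8101 years

73.8101 years


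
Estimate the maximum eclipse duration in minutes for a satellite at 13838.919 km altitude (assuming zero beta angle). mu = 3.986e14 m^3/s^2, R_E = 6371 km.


r = 20209.9190 km
T = 476.5482 min
Eclipse fraction = arcsin(R_E/r)/pi = arcsin(6371.0000/20209.9190)/pi
= arcsin(0.3152412)/pi = 0.1020854
Eclipse duration = 0.1020854 * 476.5482 = 48.6486 min

48.6486 minutes


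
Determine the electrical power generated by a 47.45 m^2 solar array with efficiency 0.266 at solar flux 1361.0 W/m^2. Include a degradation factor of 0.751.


P = area * eta * S * degradation
P = 47.45 * 0.266 * 1361.0 * 0.751
P = 12900.7784 W

12900.7784 W


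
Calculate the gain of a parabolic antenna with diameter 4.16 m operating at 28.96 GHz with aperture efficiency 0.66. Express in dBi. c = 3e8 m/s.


lambda = c/f = 3e8 / 2.896e+10 = 0.01035912 m
G = eta*(pi*D/lambda)^2 = 0.66*(pi*4.16/0.01035912)^2
G = 1.0504731e+06 (linear)
G = 10*log10(1.0504731e+06) = 60.2138 dBi

60.2138 dBi


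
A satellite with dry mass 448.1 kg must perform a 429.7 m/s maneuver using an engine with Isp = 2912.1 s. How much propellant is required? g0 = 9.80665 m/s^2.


ve = Isp * g0 = 2912.1 * 9.80665 = 28557.945465 m/s
mass ratio = exp(dv/ve) = exp(429.7/28557.945465) = 1.01516037
m_prop = m_dry * (mr - 1) = 448.1 * (1.01516037 - 1)
m_prop = 6.7934 kg

6.7934 kg


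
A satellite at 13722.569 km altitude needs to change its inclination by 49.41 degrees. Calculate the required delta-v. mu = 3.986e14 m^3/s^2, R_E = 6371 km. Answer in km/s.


r = 20093.5690 km = 2.0093569e+07 m
V = sqrt(mu/r) = 4453.8963 m/s
di = 49.41 deg = 0.8623672 rad
dV = 2*V*sin(di/2) = 2*4453.8963*sin(0.4311836)
dV = 3722.9795 m/s = 3.7230 km/s

3.7230 km/s


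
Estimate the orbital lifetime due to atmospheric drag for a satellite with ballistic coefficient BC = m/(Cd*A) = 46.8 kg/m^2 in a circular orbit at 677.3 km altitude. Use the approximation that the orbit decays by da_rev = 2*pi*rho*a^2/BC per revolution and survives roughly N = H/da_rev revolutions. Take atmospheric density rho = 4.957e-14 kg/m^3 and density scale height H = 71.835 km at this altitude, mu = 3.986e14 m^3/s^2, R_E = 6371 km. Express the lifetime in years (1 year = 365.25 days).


a = R_E + alt = 7048.3000 km = 7.0483e+06 m
da_rev = 2*pi*rho*a^2/BC = 2*pi*4.957e-14*(7.0483e+06)^2/46.8 = 0.330614347 m per revolution
N = H/da_rev = 71835.0000 m / 0.330614347 m = 217277.3222 revolutions
P = 2*pi*sqrt(a^3/mu) = 5888.9490 s
lifetime = N*P = 217277.3222 * 5888.9490 = 1.2795351e+09 s = 14809.4336 days
years = 14809.4336 / 365.25 = 40.5460 years

40.5460 years


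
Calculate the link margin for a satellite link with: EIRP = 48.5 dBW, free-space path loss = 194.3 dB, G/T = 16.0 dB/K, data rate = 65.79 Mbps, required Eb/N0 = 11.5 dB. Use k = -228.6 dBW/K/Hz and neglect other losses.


C/N0 = EIRP - FSPL + G/T - k = 48.5 - 194.3 + 16.0 - (-228.6)
C/N0 = 98.8000 dB-Hz
R_b = 65.79 Mbps = 6.579e+07 bps -> 10*log10(R_b) = 78.1816 dB-Hz
Eb/N0 = C/N0 - 10*log10(R_b) = 98.8000 - 78.1816 = 20.6184 dB
Margin = Eb/N0 - Eb/N0_req = 20.6184 - 11.5 = 9.1184 dB (link closes)

9.1184 dB
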